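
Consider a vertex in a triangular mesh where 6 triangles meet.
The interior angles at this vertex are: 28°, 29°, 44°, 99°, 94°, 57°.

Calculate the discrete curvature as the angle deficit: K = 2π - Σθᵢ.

Sum of angles = 351°. K = 360° - 351° = 9° = π/20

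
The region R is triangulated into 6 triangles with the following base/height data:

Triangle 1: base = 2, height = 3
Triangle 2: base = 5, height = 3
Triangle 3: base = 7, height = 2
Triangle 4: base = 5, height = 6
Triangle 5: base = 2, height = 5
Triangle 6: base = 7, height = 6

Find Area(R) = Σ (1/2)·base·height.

(1/2)×2×3 + (1/2)×5×3 + (1/2)×7×2 + (1/2)×5×6 + (1/2)×2×5 + (1/2)×7×6 = 58.5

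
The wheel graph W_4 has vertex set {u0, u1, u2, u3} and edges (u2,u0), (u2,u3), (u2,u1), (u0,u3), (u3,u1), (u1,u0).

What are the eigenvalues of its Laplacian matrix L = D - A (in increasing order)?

The wheel W_4 is the join K_1 ∨ C_3 (a hub joined to every vertex of a cycle of length 3). For a join G ∨ H (G on p vertices, H on q vertices) the Laplacian spectrum is 0, p+q, the eigenvalues of L(G) other than one 0 each shifted by +q, and the eigenvalues of L(H) other than one 0 each shifted by +p. With G = K_1 (p = 1, nothing left after dropping its 0) and H = C_3 (q = 3, eigenvalues 2 − 2cos(2πk/3), k = 0, …, 2; drop k = 0), the spectrum of W_4 is 0, 4, and 1 + (2 − 2cos(2πk/3)) = 3 − 2cos(2πk/3) for k = 1, …, 2:
k=1: 3 − 2cos(2π/3) = 4.0; k=2: 3 − 2cos(4π/3) = 4.0.
Laplacian eigenvalues (increasing order): [0.0, 4.0, 4.0, 4.0]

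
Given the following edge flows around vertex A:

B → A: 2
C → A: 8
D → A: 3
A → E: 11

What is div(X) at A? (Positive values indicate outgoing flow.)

Divergence = sum of outgoing flows = (-2) + (-8) + (-3) + 11 = -2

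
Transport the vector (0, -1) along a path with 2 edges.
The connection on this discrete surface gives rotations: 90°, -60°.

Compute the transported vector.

Total rotation: 90° + (-60°) = 30°. Final vector: (0.5000, -0.8660)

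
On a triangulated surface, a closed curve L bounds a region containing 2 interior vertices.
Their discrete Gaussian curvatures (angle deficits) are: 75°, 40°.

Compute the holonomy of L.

Holonomy = total enclosed curvature = 75° + 40° = 115°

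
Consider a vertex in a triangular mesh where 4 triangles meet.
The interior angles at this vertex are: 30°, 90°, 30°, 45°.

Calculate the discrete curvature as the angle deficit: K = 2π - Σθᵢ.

Sum of angles = 195°. K = 360° - 195° = 165° = 11π/12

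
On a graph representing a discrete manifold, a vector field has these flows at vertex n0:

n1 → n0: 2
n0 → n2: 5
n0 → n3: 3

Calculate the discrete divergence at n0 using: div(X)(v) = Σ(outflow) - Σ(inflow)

Divergence = sum of outgoing flows = (-2) + 5 + 3 = 6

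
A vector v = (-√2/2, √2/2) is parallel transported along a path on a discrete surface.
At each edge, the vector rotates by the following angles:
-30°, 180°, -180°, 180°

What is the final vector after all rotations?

Total rotation: (-30°) + 180° + (-180°) + 180° = 150°. Final vector: (0.2588, -0.9659)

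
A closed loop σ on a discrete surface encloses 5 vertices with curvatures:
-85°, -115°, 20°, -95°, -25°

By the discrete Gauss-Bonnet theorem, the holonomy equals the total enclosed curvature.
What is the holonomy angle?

Holonomy = total enclosed curvature = (-85°) + (-115°) + 20° + (-95°) + (-25°) = -300°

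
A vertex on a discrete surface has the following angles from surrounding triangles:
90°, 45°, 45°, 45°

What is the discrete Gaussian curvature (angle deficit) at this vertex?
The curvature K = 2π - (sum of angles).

Sum of angles = 225°. K = 360° - 225° = 135°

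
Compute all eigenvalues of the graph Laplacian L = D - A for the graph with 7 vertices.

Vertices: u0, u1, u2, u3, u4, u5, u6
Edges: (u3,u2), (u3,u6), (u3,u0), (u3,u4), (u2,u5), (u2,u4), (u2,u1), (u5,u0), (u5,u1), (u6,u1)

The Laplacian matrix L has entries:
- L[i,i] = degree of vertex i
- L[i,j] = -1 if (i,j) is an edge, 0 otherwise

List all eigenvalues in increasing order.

Degrees: deg(u0) = 2, deg(u1) = 3, deg(u2) = 4, deg(u3) = 4, deg(u4) = 2, deg(u5) = 3, deg(u6) = 2.
L = D − A with rows/columns ordered (u0, u1, u2, u3, u4, u5, u6):
  [ 2,  0,  0, -1,  0, -1,  0]
  [ 0,  3, -1,  0,  0, -1, -1]
  [ 0, -1,  4, -1, -1, -1,  0]
  [-1,  0, -1,  4, -1,  0, -1]
  [ 0,  0, -1, -1,  2,  0,  0]
  [-1, -1, -1,  0,  0,  3,  0]
  [ 0, -1,  0, -1,  0,  0,  2]
Characteristic polynomial: det(λI − L) = λ(λ² − 6λ + 7)²(λ² − 8λ + 13).
Roots: λ = 0; (λ² − 6λ + 7) = 0 ⇒ λ = 3 ± √2 ≈ 1.5858, 4.4142 (multiplicity 2); (λ² − 8λ + 13) = 0 ⇒ λ = 4 ± √3 ≈ 2.2679, 5.7321.
(Check: the roots sum (with multiplicity) to 20, matching trace L = Σdeg = 2·10 = 20.)
Laplacian eigenvalues (increasing order): [0.0, 1.5858, 1.5858, 2.2679, 4.4142, 4.4142, 5.7321]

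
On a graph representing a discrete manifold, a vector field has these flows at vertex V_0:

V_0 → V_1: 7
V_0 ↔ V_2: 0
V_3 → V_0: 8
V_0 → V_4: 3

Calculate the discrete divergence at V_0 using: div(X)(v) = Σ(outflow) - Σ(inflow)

Divergence = sum of outgoing flows = 7 + 0 + (-8) + 3 = 2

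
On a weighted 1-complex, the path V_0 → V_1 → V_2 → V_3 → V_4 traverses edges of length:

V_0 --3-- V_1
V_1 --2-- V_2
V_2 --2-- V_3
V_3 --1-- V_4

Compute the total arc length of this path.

Arc length = 3 + 2 + 2 + 1 = 8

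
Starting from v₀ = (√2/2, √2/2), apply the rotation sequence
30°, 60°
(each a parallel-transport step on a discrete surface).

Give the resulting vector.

Total rotation: 30° + 60° = 90°. Final vector: (-0.7071, 0.7071)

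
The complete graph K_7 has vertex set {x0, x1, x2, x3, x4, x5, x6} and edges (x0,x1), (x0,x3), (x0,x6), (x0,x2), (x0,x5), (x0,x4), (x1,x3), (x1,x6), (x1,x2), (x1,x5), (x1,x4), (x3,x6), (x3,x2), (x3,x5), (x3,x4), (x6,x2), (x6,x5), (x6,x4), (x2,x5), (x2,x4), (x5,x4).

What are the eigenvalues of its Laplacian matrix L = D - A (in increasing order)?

For the complete graph K_n, L = nI − J (J = all-ones matrix). J has eigenvalues n (once, eigenvector 𝟙) and 0 (multiplicity n−1), so L has eigenvalues 0 (once) and n (multiplicity n−1). Here n = 7: eigenvalue 0 once and 7 with multiplicity 6.
Laplacian eigenvalues (increasing order): [0.0, 7.0, 7.0, 7.0, 7.0, 7.0, 7.0]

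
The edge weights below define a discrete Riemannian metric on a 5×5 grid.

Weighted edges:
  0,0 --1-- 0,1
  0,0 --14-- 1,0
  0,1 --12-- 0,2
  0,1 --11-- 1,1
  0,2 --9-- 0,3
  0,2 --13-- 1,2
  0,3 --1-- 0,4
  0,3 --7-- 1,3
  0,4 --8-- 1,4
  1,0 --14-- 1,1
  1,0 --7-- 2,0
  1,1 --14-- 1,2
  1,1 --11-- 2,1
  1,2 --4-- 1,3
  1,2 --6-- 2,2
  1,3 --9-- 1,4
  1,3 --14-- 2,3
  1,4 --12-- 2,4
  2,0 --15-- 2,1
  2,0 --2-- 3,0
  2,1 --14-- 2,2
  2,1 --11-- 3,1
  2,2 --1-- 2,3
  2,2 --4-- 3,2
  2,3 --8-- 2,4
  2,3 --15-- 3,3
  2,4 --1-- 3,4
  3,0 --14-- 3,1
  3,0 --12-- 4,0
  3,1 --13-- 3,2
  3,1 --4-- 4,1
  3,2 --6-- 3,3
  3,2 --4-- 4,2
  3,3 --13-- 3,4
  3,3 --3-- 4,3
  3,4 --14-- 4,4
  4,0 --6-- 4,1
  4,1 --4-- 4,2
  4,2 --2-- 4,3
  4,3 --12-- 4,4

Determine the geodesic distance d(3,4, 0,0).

Shortest path: 3,4 → 2,4 → 2,3 → 2,2 → 1,2 → 0,2 → 0,1 → 0,0, total weight = 42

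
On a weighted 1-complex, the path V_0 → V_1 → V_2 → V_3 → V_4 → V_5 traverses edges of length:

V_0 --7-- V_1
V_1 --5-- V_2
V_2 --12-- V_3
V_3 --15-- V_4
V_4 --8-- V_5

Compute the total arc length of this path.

Arc length = 7 + 5 + 12 + 15 + 8 = 47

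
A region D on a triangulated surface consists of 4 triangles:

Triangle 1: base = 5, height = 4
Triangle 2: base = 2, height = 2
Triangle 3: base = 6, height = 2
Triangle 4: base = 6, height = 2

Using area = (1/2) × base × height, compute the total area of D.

(1/2)×5×4 + (1/2)×2×2 + (1/2)×6×2 + (1/2)×6×2 = 24.0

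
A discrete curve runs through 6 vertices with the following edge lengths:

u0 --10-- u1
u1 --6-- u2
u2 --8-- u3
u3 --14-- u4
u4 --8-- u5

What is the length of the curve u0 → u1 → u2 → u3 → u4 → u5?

Arc length = 10 + 6 + 8 + 14 + 8 = 46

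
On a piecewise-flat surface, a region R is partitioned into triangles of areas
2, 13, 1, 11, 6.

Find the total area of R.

2 + 13 + 1 + 11 + 6 = 33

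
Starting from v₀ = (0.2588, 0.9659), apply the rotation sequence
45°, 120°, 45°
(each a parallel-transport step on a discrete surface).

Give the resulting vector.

Total rotation: 45° + 120° + 45° = 210° ≡ -150° (mod 360°). Final vector: (0.2588, -0.9659)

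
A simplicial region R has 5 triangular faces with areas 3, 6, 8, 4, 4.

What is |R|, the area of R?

3 + 6 + 8 + 4 + 4 = 25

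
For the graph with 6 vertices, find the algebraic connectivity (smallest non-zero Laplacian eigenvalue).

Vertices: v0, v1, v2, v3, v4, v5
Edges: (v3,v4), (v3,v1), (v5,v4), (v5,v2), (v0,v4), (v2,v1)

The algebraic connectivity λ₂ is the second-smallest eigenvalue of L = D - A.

Degrees: deg(v0) = 1, deg(v1) = 2, deg(v2) = 2, deg(v3) = 2, deg(v4) = 3, deg(v5) = 2.
L = D − A with rows/columns ordered (v0, v1, v2, v3, v4, v5):
  [ 1,  0,  0,  0, -1,  0]
  [ 0,  2, -1, -1,  0,  0]
  [ 0, -1,  2,  0,  0, -1]
  [ 0, -1,  0,  2, -1,  0]
  [-1,  0,  0, -1,  3, -1]
  [ 0,  0, -1,  0, -1,  2]
Characteristic polynomial: det(λI − L) = λ(λ² − 5λ + 3)(λ² − 5λ + 5)(λ − 2).
Roots: λ = 0; (λ² − 5λ + 3) = 0 ⇒ λ = (5 ± √13)/2 ≈ 0.6972, 4.3028; (λ² − 5λ + 5) = 0 ⇒ λ = (5 ± √5)/2 ≈ 1.382, 3.618; (λ − 2) = 0 ⇒ λ = 2.
(Check: the roots sum (with multiplicity) to 12, matching trace L = Σdeg = 2·6 = 12.)
Laplacian eigenvalues: [0.0, 0.6972, 1.382, 2.0, 3.618, 4.3028]. Algebraic connectivity (smallest non-zero eigenvalue) = 0.6972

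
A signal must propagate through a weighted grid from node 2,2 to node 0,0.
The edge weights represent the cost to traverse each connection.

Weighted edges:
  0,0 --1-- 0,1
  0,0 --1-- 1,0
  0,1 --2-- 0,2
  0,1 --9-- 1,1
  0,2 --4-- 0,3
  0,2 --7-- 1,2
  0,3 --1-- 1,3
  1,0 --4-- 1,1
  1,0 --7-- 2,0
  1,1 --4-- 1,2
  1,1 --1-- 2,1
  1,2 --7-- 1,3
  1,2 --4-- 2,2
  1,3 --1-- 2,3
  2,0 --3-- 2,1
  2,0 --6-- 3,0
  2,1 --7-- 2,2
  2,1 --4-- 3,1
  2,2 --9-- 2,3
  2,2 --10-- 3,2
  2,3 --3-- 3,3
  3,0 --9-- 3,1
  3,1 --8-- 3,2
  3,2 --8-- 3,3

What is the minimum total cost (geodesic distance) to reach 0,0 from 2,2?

Shortest path: 2,2 → 1,2 → 1,1 → 1,0 → 0,0, total weight = 13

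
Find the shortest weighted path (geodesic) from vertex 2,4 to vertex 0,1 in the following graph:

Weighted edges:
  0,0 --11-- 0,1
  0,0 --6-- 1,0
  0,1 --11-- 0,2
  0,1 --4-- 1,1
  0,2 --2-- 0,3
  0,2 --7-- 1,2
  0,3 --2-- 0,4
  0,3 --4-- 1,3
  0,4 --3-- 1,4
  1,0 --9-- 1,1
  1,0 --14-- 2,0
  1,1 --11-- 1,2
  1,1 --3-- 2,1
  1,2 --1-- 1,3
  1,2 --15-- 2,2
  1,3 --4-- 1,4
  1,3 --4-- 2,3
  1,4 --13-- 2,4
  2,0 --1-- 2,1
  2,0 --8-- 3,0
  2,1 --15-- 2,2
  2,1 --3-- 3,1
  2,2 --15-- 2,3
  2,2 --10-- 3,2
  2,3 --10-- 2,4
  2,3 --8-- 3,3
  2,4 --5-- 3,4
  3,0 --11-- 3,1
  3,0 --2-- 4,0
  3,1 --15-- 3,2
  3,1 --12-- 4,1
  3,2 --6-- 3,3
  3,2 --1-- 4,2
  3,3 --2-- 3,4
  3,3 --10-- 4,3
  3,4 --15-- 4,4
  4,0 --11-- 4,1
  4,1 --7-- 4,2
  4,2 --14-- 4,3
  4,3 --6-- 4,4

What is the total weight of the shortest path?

Shortest path: 2,4 → 2,3 → 1,3 → 1,2 → 1,1 → 0,1, total weight = 30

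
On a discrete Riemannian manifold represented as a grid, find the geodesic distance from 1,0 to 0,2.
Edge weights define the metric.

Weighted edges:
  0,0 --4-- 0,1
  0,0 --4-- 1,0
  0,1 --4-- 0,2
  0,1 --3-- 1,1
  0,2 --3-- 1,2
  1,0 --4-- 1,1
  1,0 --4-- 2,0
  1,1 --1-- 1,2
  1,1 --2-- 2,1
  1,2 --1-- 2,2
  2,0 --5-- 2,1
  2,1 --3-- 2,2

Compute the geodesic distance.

Shortest path: 1,0 → 1,1 → 1,2 → 0,2, total weight = 8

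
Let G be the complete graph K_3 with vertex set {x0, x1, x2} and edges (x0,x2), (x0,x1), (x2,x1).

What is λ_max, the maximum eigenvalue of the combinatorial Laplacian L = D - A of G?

For the complete graph K_n, L = nI − J (J = all-ones matrix). J has eigenvalues n (once, eigenvector 𝟙) and 0 (multiplicity n−1), so L has eigenvalues 0 (once) and n (multiplicity n−1). Here n = 3: eigenvalue 0 once and 3 with multiplicity 2.
Laplacian eigenvalues: [0.0, 3.0, 3.0]. Largest eigenvalue (spectral radius) = 3.0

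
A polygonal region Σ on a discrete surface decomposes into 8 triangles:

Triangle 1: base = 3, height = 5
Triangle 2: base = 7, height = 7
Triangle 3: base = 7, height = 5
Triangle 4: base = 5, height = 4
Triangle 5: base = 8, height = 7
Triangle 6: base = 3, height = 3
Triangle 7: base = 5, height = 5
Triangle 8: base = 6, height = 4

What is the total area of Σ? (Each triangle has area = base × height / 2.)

(1/2)×3×5 + (1/2)×7×7 + (1/2)×7×5 + (1/2)×5×4 + (1/2)×8×7 + (1/2)×3×3 + (1/2)×5×5 + (1/2)×6×4 = 116.5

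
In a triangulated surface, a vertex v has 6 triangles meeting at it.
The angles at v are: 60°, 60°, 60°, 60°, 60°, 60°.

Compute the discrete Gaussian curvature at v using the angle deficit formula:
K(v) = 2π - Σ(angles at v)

Sum of angles = 360°. K = 360° - 360° = 0° = 0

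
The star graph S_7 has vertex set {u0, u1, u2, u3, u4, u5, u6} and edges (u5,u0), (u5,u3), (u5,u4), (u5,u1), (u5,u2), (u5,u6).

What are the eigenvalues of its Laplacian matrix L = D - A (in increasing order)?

The star S_7 is the complete bipartite graph K_{1,6} (one hub of degree 6, 6 leaves of degree 1). The Laplacian spectrum of K_{p,q} is 0, p (multiplicity q−1), q (multiplicity p−1), p+q. With p = 1, q = 6: 0 once, 1 with multiplicity 5, and 7 once. (Check: trace L = sum of degrees = 12 = 5·1 + 7.)
Laplacian eigenvalues (increasing order): [0.0, 1.0, 1.0, 1.0, 1.0, 1.0, 7.0]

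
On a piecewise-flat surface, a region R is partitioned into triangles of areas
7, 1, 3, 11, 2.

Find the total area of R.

7 + 1 + 3 + 11 + 2 = 24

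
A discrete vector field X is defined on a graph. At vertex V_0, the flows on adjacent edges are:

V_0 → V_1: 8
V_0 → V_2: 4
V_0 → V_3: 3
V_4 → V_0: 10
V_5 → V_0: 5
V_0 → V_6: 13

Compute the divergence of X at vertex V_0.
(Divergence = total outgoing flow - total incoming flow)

Divergence = sum of outgoing flows = 8 + 4 + 3 + (-10) + (-5) + 13 = 13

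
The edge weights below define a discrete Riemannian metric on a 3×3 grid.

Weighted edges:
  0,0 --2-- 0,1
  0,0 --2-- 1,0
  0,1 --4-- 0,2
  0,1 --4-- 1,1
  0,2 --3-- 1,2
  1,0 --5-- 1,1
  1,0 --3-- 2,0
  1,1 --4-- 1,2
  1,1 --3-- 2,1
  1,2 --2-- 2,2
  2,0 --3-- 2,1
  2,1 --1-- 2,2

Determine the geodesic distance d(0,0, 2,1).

Shortest path: 0,0 → 1,0 → 2,0 → 2,1, total weight = 8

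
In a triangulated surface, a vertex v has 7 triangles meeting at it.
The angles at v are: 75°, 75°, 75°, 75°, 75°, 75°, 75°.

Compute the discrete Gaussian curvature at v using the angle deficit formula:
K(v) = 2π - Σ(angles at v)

Sum of angles = 525°. K = 360° - 525° = -165° = -11π/12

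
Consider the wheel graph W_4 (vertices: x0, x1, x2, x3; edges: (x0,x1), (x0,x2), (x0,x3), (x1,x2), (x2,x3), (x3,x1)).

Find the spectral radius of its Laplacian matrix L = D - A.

The wheel W_4 is the join K_1 ∨ C_3 (a hub joined to every vertex of a cycle of length 3). For a join G ∨ H (G on p vertices, H on q vertices) the Laplacian spectrum is 0, p+q, the eigenvalues of L(G) other than one 0 each shifted by +q, and the eigenvalues of L(H) other than one 0 each shifted by +p. With G = K_1 (p = 1, nothing left after dropping its 0) and H = C_3 (q = 3, eigenvalues 2 − 2cos(2πk/3), k = 0, …, 2; drop k = 0), the spectrum of W_4 is 0, 4, and 1 + (2 − 2cos(2πk/3)) = 3 − 2cos(2πk/3) for k = 1, …, 2:
k=1: 3 − 2cos(2π/3) = 4.0; k=2: 3 − 2cos(4π/3) = 4.0.
Laplacian eigenvalues: [0.0, 4.0, 4.0, 4.0]. Largest eigenvalue (spectral radius) = 4.0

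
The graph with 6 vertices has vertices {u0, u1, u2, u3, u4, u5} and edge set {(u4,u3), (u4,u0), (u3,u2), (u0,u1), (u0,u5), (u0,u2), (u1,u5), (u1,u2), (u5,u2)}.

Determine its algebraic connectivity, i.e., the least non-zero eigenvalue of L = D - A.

Degrees: deg(u0) = 4, deg(u1) = 3, deg(u2) = 4, deg(u3) = 2, deg(u4) = 2, deg(u5) = 3.
L = D − A with rows/columns ordered (u0, u1, u2, u3, u4, u5):
  [ 4, -1, -1,  0, -1, -1]
  [-1,  3, -1,  0,  0, -1]
  [-1, -1,  4, -1,  0, -1]
  [ 0,  0, -1,  2, -1,  0]
  [-1,  0,  0, -1,  2,  0]
  [-1, -1, -1,  0,  0,  3]
Characteristic polynomial: det(λI − L) = λ(λ² − 6λ + 6)(λ² − 8λ + 14)(λ − 4).
Roots: λ = 0; (λ² − 6λ + 6) = 0 ⇒ λ = 3 ± √3 ≈ 1.2679, 4.7321; (λ² − 8λ + 14) = 0 ⇒ λ = 4 ± √2 ≈ 2.5858, 5.4142; (λ − 4) = 0 ⇒ λ = 4.
(Check: the roots sum (with multiplicity) to 18, matching trace L = Σdeg = 2·9 = 18.)
Laplacian eigenvalues: [0.0, 1.2679, 2.5858, 4.0, 4.7321, 5.4142]. Algebraic connectivity (smallest non-zero eigenvalue) = 1.2679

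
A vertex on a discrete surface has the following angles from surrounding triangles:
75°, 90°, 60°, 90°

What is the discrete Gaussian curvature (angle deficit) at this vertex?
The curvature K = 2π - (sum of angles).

Sum of angles = 315°. K = 360° - 315° = 45° = π/4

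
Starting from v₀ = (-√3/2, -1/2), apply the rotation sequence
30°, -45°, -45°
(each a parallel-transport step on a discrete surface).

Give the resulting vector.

Total rotation: 30° + (-45°) + (-45°) = -60°. Final vector: (-0.8660, 0.5000)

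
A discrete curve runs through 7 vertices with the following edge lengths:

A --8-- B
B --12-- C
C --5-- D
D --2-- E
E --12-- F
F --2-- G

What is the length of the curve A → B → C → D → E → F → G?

Arc length = 8 + 12 + 5 + 2 + 12 + 2 = 41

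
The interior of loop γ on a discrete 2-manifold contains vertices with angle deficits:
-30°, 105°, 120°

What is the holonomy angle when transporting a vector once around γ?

Holonomy = total enclosed curvature = (-30°) + 105° + 120° = 195°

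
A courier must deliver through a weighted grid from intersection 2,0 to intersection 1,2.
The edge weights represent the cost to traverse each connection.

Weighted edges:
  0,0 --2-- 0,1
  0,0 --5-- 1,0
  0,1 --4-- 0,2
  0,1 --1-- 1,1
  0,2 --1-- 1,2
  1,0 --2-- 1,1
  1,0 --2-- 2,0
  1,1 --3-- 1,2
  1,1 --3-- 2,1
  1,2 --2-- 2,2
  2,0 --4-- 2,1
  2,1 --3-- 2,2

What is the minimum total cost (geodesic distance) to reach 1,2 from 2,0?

Shortest path: 2,0 → 1,0 → 1,1 → 1,2, total weight = 7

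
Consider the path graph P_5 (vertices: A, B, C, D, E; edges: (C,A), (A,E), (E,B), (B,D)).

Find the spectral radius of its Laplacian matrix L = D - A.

The path graph P_n has Laplacian eigenvalues λ_k = 2 − 2cos(kπ/n), k = 0, 1, …, n−1. Here n = 5:
k=0: 2 − 2cos(0) = 0.0; k=1: 2 − 2cos(π/5) = 0.382; k=2: 2 − 2cos(2π/5) = 1.382; k=3: 2 − 2cos(3π/5) = 2.618; k=4: 2 − 2cos(4π/5) = 3.618.
Laplacian eigenvalues: [0.0, 0.382, 1.382, 2.618, 3.618]. Largest eigenvalue (spectral radius) = 3.618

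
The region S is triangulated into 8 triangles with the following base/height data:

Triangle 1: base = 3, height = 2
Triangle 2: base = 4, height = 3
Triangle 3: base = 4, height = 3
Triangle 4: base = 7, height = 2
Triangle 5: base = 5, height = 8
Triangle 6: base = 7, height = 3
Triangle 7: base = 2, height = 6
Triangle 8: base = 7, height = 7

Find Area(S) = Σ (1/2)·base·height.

(1/2)×3×2 + (1/2)×4×3 + (1/2)×4×3 + (1/2)×7×2 + (1/2)×5×8 + (1/2)×7×3 + (1/2)×2×6 + (1/2)×7×7 = 83.0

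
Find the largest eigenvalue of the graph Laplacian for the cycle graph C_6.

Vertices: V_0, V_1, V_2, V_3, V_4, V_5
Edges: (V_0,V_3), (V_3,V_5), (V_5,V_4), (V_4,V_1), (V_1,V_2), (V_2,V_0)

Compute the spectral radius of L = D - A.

The cycle graph C_n has Laplacian eigenvalues λ_k = 2 − 2cos(2πk/n), k = 0, 1, …, n−1. Here n = 6:
k=0: 2 − 2cos(0) = 0.0; k=1: 2 − 2cos(π/3) = 1.0; k=2: 2 − 2cos(2π/3) = 3.0; k=3: 2 − 2cos(π) = 4.0; k=4: 2 − 2cos(4π/3) = 3.0; k=5: 2 − 2cos(5π/3) = 1.0.
Laplacian eigenvalues: [0.0, 1.0, 1.0, 3.0, 3.0, 4.0]. Largest eigenvalue (spectral radius) = 4.0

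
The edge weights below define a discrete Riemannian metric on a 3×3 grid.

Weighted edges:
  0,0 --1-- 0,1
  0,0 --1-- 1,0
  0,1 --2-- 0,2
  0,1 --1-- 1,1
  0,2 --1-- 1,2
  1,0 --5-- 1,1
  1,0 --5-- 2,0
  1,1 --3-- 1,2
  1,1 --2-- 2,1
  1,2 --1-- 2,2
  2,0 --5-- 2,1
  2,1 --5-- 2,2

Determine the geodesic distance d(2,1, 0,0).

Shortest path: 2,1 → 1,1 → 0,1 → 0,0, total weight = 4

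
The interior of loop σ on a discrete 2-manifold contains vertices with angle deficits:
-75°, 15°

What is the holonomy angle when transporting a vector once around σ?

Holonomy = total enclosed curvature = (-75°) + 15° = -60°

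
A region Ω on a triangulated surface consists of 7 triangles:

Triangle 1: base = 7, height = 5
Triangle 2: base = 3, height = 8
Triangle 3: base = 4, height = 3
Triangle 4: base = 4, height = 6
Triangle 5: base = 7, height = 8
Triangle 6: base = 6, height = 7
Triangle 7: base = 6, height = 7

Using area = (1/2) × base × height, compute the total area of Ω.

(1/2)×7×5 + (1/2)×3×8 + (1/2)×4×3 + (1/2)×4×6 + (1/2)×7×8 + (1/2)×6×7 + (1/2)×6×7 = 117.5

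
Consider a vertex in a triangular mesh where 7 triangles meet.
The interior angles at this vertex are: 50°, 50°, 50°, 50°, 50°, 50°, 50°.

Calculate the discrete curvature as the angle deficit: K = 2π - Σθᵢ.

Sum of angles = 350°. K = 360° - 350° = 10°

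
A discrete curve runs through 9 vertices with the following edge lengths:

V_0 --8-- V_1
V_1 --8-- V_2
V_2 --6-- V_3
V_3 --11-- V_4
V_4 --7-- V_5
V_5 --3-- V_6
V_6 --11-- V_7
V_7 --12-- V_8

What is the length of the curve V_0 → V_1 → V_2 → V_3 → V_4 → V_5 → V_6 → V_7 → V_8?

Arc length = 8 + 8 + 6 + 11 + 7 + 3 + 11 + 12 = 66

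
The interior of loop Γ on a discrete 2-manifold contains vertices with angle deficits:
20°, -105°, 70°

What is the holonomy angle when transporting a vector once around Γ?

Holonomy = total enclosed curvature = 20° + (-105°) + 70° = -15°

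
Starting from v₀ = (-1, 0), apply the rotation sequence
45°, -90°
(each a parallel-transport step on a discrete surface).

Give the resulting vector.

Total rotation: 45° + (-90°) = -45°. Final vector: (-0.7071, 0.7071)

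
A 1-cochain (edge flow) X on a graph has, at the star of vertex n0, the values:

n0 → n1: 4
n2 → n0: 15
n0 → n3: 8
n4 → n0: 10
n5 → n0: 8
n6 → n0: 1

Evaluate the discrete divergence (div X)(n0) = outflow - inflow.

Divergence = sum of outgoing flows = 4 + (-15) + 8 + (-10) + (-8) + (-1) = -22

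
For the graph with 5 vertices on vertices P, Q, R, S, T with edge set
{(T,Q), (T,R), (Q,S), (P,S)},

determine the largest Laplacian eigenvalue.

Degrees: deg(P) = 1, deg(Q) = 2, deg(R) = 1, deg(S) = 2, deg(T) = 2.
L = D − A with rows/columns ordered (P, Q, R, S, T):
  [ 1,  0,  0, -1,  0]
  [ 0,  2,  0, -1, -1]
  [ 0,  0,  1,  0, -1]
  [-1, -1,  0,  2,  0]
  [ 0, -1, -1,  0,  2]
Characteristic polynomial: det(λI − L) = λ(λ² − 3λ + 1)(λ² − 5λ + 5).
Roots: λ = 0; (λ² − 3λ + 1) = 0 ⇒ λ = (3 ± √5)/2 ≈ 0.382, 2.618; (λ² − 5λ + 5) = 0 ⇒ λ = (5 ± √5)/2 ≈ 1.382, 3.618.
(Check: the roots sum (with multiplicity) to 8, matching trace L = Σdeg = 2·4 = 8.)
Laplacian eigenvalues: [0.0, 0.382, 1.382, 2.618, 3.618]. Largest eigenvalue (spectral radius) = 3.618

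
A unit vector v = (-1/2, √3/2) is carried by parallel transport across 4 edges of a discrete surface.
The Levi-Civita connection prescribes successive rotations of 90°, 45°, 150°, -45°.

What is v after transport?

Total rotation: 90° + 45° + 150° + (-45°) = 240° ≡ -120° (mod 360°). Final vector: (1, 0)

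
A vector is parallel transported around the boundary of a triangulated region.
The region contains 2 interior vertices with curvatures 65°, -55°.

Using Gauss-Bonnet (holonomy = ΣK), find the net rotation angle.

Holonomy = total enclosed curvature = 65° + (-55°) = 10°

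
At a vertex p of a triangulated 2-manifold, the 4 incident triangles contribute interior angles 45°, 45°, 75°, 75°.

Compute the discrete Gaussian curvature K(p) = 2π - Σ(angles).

Sum of angles = 240°. K = 360° - 240° = 120°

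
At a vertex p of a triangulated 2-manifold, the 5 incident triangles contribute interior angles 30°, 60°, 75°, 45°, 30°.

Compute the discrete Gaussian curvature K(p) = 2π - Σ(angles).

Sum of angles = 240°. K = 360° - 240° = 120° = 2π/3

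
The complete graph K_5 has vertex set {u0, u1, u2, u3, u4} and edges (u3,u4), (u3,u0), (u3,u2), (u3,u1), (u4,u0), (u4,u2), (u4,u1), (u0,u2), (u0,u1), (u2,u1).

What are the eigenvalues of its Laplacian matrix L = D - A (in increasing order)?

For the complete graph K_n, L = nI − J (J = all-ones matrix). J has eigenvalues n (once, eigenvector 𝟙) and 0 (multiplicity n−1), so L has eigenvalues 0 (once) and n (multiplicity n−1). Here n = 5: eigenvalue 0 once and 5 with multiplicity 4.
Laplacian eigenvalues (increasing order): [0.0, 5.0, 5.0, 5.0, 5.0]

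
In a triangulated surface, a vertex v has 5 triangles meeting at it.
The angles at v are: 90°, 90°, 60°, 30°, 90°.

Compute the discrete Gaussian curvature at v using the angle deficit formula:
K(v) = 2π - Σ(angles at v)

Sum of angles = 360°. K = 360° - 360° = 0° = 0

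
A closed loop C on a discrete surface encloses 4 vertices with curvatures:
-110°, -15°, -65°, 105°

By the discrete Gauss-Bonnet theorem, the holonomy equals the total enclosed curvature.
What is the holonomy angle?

Holonomy = total enclosed curvature = (-110°) + (-15°) + (-65°) + 105° = -85°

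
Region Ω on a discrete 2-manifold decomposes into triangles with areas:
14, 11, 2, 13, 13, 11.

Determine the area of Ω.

14 + 11 + 2 + 13 + 13 + 11 = 64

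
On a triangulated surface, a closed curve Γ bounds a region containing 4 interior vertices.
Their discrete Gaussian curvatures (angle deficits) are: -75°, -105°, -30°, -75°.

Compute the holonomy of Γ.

Holonomy = total enclosed curvature = (-75°) + (-105°) + (-30°) + (-75°) = -285°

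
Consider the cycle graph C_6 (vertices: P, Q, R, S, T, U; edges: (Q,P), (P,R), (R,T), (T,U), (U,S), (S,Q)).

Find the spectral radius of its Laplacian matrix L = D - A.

The cycle graph C_n has Laplacian eigenvalues λ_k = 2 − 2cos(2πk/n), k = 0, 1, …, n−1. Here n = 6:
k=0: 2 − 2cos(0) = 0.0; k=1: 2 − 2cos(π/3) = 1.0; k=2: 2 − 2cos(2π/3) = 3.0; k=3: 2 − 2cos(π) = 4.0; k=4: 2 − 2cos(4π/3) = 3.0; k=5: 2 − 2cos(5π/3) = 1.0.
Laplacian eigenvalues: [0.0, 1.0, 1.0, 3.0, 3.0, 4.0]. Largest eigenvalue (spectral radius) = 4.0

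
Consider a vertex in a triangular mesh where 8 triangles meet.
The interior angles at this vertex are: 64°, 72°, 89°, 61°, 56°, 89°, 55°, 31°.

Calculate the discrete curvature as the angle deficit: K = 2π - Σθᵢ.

Sum of angles = 517°. K = 360° - 517° = -157° = -157π/180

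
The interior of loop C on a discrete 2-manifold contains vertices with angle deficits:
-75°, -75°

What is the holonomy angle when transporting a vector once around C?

Holonomy = total enclosed curvature = (-75°) + (-75°) = -150°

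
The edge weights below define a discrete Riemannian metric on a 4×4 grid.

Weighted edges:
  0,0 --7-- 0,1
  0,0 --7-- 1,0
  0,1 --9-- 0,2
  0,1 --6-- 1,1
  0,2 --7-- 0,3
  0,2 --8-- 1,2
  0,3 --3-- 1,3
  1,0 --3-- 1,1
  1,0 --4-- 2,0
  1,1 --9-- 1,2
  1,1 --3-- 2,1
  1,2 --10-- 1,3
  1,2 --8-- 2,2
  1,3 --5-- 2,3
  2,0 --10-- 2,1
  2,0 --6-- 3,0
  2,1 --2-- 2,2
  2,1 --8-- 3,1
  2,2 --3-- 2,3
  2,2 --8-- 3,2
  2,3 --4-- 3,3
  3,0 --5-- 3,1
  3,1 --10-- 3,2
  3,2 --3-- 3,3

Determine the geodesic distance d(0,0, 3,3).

Shortest path: 0,0 → 1,0 → 1,1 → 2,1 → 2,2 → 2,3 → 3,3, total weight = 22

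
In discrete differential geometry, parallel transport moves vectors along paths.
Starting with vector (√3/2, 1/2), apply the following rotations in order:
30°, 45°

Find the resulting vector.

Total rotation: 30° + 45° = 75°. Final vector: (-0.2588, 0.9659)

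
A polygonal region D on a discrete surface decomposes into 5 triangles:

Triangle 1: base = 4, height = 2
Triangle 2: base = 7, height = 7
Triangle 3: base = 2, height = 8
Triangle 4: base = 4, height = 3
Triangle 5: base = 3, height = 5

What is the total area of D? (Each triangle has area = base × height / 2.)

(1/2)×4×2 + (1/2)×7×7 + (1/2)×2×8 + (1/2)×4×3 + (1/2)×3×5 = 50.0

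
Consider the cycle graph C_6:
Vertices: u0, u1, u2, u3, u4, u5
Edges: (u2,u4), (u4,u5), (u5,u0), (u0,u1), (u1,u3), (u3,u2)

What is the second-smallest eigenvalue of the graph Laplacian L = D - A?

The cycle graph C_n has Laplacian eigenvalues λ_k = 2 − 2cos(2πk/n), k = 0, 1, …, n−1. Here n = 6:
k=0: 2 − 2cos(0) = 0.0; k=1: 2 − 2cos(π/3) = 1.0; k=2: 2 − 2cos(2π/3) = 3.0; k=3: 2 − 2cos(π) = 4.0; k=4: 2 − 2cos(4π/3) = 3.0; k=5: 2 − 2cos(5π/3) = 1.0.
Laplacian eigenvalues: [0.0, 1.0, 1.0, 3.0, 3.0, 4.0]. Algebraic connectivity (smallest non-zero eigenvalue) = 1.0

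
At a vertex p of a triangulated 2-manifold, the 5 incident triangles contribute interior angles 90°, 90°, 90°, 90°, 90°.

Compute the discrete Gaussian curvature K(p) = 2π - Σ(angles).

Sum of angles = 450°. K = 360° - 450° = -90° = -π/2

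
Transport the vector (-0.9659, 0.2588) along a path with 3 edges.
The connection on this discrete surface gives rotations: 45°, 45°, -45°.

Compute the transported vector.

Total rotation: 45° + 45° + (-45°) = 45°. Final vector: (-0.8660, -0.5000)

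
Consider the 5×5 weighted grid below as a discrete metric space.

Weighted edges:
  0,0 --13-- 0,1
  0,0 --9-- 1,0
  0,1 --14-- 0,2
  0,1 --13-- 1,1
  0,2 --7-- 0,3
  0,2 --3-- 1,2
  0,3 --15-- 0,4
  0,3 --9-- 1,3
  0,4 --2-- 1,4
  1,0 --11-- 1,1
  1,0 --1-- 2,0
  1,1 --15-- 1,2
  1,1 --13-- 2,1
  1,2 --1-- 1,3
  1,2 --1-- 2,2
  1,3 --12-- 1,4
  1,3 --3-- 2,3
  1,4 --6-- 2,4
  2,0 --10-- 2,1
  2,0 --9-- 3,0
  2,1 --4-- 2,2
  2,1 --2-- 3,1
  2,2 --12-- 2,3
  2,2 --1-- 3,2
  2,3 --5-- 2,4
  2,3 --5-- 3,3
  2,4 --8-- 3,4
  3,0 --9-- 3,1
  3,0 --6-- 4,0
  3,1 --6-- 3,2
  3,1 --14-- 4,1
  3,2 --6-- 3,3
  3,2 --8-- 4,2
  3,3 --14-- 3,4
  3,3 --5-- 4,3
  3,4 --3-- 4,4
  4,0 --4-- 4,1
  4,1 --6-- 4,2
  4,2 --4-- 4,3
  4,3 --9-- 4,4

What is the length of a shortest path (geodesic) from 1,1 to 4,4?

Shortest path: 1,1 → 1,2 → 1,3 → 2,3 → 2,4 → 3,4 → 4,4, total weight = 35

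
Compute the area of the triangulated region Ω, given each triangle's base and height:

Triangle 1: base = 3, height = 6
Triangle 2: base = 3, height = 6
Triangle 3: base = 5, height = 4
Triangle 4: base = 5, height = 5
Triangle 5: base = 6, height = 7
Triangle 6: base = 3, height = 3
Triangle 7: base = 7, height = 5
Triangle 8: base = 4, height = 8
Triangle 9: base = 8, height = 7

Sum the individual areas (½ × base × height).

(1/2)×3×6 + (1/2)×3×6 + (1/2)×5×4 + (1/2)×5×5 + (1/2)×6×7 + (1/2)×3×3 + (1/2)×7×5 + (1/2)×4×8 + (1/2)×8×7 = 127.5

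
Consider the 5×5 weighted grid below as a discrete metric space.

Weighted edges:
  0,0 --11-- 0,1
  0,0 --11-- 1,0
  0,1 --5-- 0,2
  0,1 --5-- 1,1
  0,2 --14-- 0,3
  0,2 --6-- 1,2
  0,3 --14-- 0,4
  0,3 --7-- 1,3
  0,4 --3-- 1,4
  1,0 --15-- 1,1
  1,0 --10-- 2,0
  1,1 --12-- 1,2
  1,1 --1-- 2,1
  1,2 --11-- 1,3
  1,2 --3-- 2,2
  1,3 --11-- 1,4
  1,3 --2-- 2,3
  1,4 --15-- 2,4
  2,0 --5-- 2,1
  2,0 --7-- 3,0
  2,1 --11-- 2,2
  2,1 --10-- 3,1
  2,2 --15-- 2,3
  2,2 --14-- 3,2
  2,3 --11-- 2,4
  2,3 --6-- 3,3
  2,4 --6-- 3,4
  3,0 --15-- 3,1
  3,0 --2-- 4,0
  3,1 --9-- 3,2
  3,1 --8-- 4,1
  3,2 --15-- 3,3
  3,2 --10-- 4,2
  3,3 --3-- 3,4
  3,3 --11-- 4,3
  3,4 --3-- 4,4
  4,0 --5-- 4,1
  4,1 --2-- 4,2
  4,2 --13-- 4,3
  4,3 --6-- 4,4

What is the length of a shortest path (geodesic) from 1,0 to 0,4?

Shortest path: 1,0 → 1,1 → 1,2 → 1,3 → 1,4 → 0,4, total weight = 52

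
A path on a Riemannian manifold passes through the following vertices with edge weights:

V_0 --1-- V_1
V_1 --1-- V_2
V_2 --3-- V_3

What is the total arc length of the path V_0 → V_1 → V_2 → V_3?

Arc length = 1 + 1 + 3 = 5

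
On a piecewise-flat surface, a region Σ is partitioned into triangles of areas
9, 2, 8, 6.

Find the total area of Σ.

9 + 2 + 8 + 6 = 25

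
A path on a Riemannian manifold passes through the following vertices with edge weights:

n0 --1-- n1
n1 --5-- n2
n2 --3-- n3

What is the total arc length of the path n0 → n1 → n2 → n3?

Arc length = 1 + 5 + 3 = 9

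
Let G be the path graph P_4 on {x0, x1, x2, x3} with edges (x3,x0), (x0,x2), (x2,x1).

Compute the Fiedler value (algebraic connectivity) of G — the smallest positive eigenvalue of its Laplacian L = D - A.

The path graph P_n has Laplacian eigenvalues λ_k = 2 − 2cos(kπ/n), k = 0, 1, …, n−1. Here n = 4:
k=0: 2 − 2cos(0) = 0.0; k=1: 2 − 2cos(π/4) = 0.5858; k=2: 2 − 2cos(π/2) = 2.0; k=3: 2 − 2cos(3π/4) = 3.4142.
Laplacian eigenvalues: [0.0, 0.5858, 2.0, 3.4142]. Algebraic connectivity (smallest non-zero eigenvalue) = 0.5858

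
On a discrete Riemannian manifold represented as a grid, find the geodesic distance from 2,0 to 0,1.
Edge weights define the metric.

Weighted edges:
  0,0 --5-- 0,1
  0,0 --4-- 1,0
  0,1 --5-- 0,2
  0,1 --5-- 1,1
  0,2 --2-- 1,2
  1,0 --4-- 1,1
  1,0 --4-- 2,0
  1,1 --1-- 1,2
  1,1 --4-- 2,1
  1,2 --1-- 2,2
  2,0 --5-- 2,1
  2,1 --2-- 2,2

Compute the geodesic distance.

Shortest path: 2,0 → 1,0 → 0,0 → 0,1, total weight = 13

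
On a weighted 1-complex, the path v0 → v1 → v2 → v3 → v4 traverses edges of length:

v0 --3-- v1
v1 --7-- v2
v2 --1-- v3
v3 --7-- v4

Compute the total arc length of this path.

Arc length = 3 + 7 + 1 + 7 = 18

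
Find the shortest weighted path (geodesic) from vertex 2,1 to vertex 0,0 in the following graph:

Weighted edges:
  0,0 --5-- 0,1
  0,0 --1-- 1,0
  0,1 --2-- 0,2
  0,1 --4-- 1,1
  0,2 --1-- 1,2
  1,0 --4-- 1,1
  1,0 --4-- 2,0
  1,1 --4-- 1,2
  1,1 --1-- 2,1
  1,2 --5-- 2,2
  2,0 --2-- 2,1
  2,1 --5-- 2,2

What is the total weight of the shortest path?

Shortest path: 2,1 → 1,1 → 1,0 → 0,0, total weight = 6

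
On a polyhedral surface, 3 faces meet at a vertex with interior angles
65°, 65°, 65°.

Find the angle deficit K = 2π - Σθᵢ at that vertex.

Sum of angles = 195°. K = 360° - 195° = 165°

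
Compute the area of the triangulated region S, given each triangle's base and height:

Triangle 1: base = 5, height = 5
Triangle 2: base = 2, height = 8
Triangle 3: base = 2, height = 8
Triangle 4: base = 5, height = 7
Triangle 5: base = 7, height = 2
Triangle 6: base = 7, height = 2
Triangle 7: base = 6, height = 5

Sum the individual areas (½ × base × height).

(1/2)×5×5 + (1/2)×2×8 + (1/2)×2×8 + (1/2)×5×7 + (1/2)×7×2 + (1/2)×7×2 + (1/2)×6×5 = 75.0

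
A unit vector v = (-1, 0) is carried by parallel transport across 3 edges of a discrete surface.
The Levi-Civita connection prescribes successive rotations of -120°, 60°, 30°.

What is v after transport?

Total rotation: (-120°) + 60° + 30° = -30°. Final vector: (-0.8660, 0.5000)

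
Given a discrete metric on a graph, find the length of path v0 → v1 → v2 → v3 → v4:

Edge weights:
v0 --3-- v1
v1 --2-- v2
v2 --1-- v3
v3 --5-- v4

Arc length = 3 + 2 + 1 + 5 = 11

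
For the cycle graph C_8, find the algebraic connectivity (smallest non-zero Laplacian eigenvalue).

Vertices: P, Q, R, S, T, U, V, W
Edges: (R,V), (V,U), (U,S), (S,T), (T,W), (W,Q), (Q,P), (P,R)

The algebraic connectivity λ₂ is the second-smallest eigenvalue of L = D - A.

The cycle graph C_n has Laplacian eigenvalues λ_k = 2 − 2cos(2πk/n), k = 0, 1, …, n−1. Here n = 8:
k=0: 2 − 2cos(0) = 0.0; k=1: 2 − 2cos(π/4) = 0.5858; k=2: 2 − 2cos(π/2) = 2.0; k=3: 2 − 2cos(3π/4) = 3.4142; k=4: 2 − 2cos(π) = 4.0; k=5: 2 − 2cos(5π/4) = 3.4142; k=6: 2 − 2cos(3π/2) = 2.0; k=7: 2 − 2cos(7π/4) = 0.5858.
Laplacian eigenvalues: [0.0, 0.5858, 0.5858, 2.0, 2.0, 3.4142, 3.4142, 4.0]. Algebraic connectivity (smallest non-zero eigenvalue) = 0.5858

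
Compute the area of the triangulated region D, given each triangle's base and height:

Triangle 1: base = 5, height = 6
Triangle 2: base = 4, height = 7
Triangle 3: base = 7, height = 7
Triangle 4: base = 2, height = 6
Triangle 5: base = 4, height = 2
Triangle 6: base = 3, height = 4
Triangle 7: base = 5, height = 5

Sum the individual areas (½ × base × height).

(1/2)×5×6 + (1/2)×4×7 + (1/2)×7×7 + (1/2)×2×6 + (1/2)×4×2 + (1/2)×3×4 + (1/2)×5×5 = 82.0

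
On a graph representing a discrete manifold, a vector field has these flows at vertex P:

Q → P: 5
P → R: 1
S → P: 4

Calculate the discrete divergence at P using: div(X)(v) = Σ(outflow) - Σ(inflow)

Divergence = sum of outgoing flows = (-5) + 1 + (-4) = -8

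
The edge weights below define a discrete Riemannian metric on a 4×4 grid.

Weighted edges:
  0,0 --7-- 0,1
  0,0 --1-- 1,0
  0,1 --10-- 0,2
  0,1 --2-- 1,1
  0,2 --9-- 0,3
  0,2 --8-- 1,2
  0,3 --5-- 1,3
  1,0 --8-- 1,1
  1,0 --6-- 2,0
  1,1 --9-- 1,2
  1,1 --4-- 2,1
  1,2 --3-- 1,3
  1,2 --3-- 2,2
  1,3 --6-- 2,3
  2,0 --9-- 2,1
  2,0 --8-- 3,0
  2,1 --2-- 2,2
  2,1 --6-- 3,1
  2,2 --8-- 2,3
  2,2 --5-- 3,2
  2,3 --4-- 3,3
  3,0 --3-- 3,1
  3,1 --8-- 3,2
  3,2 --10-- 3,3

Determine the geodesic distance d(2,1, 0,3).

Shortest path: 2,1 → 2,2 → 1,2 → 1,3 → 0,3, total weight = 13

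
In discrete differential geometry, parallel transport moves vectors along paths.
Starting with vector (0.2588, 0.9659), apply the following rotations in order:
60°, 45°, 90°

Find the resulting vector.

Total rotation: 60° + 45° + 90° = 195° ≡ -165° (mod 360°). Final vector: (0, -1)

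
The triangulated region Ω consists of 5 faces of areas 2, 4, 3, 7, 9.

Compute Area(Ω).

2 + 4 + 3 + 7 + 9 = 25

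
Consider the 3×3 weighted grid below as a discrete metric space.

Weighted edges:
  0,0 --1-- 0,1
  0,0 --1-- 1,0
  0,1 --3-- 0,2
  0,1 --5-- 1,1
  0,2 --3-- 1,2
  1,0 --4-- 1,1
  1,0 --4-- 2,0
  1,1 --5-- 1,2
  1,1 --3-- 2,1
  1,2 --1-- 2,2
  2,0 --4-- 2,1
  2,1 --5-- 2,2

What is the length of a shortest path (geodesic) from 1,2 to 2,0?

Shortest path: 1,2 → 2,2 → 2,1 → 2,0, total weight = 10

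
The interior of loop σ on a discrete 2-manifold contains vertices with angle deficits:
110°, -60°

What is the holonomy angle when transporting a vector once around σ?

Holonomy = total enclosed curvature = 110° + (-60°) = 50°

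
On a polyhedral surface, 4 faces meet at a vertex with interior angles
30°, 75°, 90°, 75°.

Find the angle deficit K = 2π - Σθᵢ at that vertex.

Sum of angles = 270°. K = 360° - 270° = 90° = π/2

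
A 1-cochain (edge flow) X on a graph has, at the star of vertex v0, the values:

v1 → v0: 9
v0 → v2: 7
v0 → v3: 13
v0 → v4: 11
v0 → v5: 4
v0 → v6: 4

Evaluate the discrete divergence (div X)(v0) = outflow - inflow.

Divergence = sum of outgoing flows = (-9) + 7 + 13 + 11 + 4 + 4 = 30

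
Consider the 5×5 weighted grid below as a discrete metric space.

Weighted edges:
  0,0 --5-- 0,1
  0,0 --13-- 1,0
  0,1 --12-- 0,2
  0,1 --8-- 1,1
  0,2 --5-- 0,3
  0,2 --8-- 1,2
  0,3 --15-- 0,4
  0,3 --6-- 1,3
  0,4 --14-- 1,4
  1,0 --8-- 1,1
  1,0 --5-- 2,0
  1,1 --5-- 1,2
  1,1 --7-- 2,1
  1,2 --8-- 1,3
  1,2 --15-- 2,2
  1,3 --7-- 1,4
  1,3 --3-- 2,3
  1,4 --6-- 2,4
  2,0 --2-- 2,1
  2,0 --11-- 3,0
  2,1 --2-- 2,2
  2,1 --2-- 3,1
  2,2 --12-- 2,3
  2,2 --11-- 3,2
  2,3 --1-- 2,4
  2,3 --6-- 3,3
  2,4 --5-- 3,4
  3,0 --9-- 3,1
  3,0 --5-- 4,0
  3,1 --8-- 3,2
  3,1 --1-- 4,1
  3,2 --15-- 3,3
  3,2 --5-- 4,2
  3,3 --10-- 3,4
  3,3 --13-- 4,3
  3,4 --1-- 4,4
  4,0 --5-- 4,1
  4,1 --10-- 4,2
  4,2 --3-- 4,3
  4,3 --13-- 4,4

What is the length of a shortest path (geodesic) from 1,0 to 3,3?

Shortest path: 1,0 → 2,0 → 2,1 → 2,2 → 2,3 → 3,3, total weight = 27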